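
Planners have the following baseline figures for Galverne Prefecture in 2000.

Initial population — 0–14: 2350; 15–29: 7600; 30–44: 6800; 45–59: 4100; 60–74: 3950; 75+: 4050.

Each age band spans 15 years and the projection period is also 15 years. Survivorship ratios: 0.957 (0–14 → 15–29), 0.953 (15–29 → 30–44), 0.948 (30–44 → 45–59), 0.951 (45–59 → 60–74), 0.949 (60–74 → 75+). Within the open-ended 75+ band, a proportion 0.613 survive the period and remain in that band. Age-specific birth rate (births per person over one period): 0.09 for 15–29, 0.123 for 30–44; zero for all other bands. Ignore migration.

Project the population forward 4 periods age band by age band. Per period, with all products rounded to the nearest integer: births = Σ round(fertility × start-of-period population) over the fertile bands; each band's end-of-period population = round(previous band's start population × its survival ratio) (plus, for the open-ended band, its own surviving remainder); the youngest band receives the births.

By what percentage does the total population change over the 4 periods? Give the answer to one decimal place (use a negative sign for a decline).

-39.4

— Period 1 —
Births: 7600 × 0.09 = 684  |  6800 × 0.123 = 836 → total 1520
15–29: 2350 × 0.957 = 2249
30–44: 7600 × 0.953 = 7243
45–59: 6800 × 0.948 = 6446
60–74: 4100 × 0.951 = 3899
75+: 3950 × 0.949 + 4050 × 0.613 = 3749 + 2483 = 6232
Giving 1520 / 2249 / 7243 / 6446 / 3899 / 6232.
— Period 2 —
Births: 2249 × 0.09 = 202  |  7243 × 0.123 = 891 → total 1093
15–29: 1520 × 0.957 = 1455
30–44: 2249 × 0.953 = 2143
45–59: 7243 × 0.948 = 6866
60–74: 6446 × 0.951 = 6130
75+: 3899 × 0.949 + 6232 × 0.613 = 3700 + 3820 = 7520
Giving 1093 / 1455 / 2143 / 6866 / 6130 / 7520.
— Period 3 —
Births: 1455 × 0.09 = 131  |  2143 × 0.123 = 264 → total 395
15–29: 1093 × 0.957 = 1046
30–44: 1455 × 0.953 = 1387
45–59: 2143 × 0.948 = 2032
60–74: 6866 × 0.951 = 6530
75+: 6130 × 0.949 + 7520 × 0.613 = 5817 + 4610 = 10427
Giving 395 / 1046 / 1387 / 2032 / 6530 / 10427.
— Period 4 —
Births: 1046 × 0.09 = 94  |  1387 × 0.123 = 171 → total 265
15–29: 395 × 0.957 = 378
30–44: 1046 × 0.953 = 997
45–59: 1387 × 0.948 = 1315
60–74: 2032 × 0.951 = 1932
75+: 6530 × 0.949 + 10427 × 0.613 = 6197 + 6392 = 12589
Giving 265 / 378 / 997 / 1315 / 1932 / 12589.
Total: 28850 → 17476; change = -11374; percentage change = -39.4%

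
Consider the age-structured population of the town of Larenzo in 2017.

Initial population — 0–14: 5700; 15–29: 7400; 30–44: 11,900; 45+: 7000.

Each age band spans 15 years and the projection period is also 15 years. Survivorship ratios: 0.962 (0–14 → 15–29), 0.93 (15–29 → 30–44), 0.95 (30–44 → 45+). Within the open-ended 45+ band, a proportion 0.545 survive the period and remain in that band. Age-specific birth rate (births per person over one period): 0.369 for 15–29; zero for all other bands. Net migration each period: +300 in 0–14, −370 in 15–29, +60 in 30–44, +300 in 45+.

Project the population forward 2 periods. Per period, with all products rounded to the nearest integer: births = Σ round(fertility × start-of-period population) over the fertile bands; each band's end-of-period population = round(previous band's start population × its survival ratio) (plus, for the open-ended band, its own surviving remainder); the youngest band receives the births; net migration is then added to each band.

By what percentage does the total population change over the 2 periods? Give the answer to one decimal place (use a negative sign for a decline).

-22.4

(Groups numbered youngest = 1 to oldest = 4.)
— Period 1 —
Births: 7400 * 0.369 = 2731
Group 2: 5700 * 0.962 = 5483
Group 3: 7400 * 0.93 = 6882
Group 4: 11900 * 0.95 + 7000 * 0.545 = 11305 + 3815 = 15120
Net migration: Group 1 + 300 → 3031; Group 2 − 370 → 5113; Group 3 + 60 → 6942; Group 4 + 300 → 15420
Population now: 0–14=3031, 15–29=5113, 30–44=6942, 45+=15420
— Period 2 —
Births: 5113 * 0.369 = 1887
Group 2: 3031 * 0.962 = 2916
Group 3: 5113 * 0.93 = 4755
Group 4: 6942 * 0.95 + 15420 * 0.545 = 6595 + 8404 = 14999
Net migration: Group 1 + 300 → 2187; Group 2 − 370 → 2546; Group 3 + 60 → 4815; Group 4 + 300 → 15299
Population now: 0–14=2187, 15–29=2546, 30–44=4815, 45+=15299
Total: 32000 → 24847; change = -7153; percentage change = -22.4%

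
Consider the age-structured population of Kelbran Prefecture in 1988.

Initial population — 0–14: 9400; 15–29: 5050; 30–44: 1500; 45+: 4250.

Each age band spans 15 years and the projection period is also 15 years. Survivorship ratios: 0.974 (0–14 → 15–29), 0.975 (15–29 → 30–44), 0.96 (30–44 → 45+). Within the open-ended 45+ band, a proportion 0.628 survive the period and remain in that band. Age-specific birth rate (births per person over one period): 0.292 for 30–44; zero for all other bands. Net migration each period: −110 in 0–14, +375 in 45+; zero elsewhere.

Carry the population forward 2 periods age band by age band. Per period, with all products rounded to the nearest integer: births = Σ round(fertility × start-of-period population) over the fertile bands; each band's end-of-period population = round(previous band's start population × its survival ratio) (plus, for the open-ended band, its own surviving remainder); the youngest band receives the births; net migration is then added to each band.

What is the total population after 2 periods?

(Groups numbered youngest = 1 to oldest = 4.)
After projecting period 1:
Births: 1500 × 0.292 = 438
Group 2: 9400 × 0.974 = 9156
Group 3: 5050 × 0.975 = 4924
Group 4: 1500 × 0.96 + 4250 × 0.628 = 1440 + 2669 = 4109
Net migration: Group 1 − 110 → 328; Group 4 + 375 → 4484
→ [328, 9156, 4924, 4484]
After projecting period 2:
Births: 4924 × 0.292 = 1438
Group 2: 328 × 0.974 = 319
Group 3: 9156 × 0.975 = 8927
Group 4: 4924 × 0.96 + 4484 × 0.628 = 4727 + 2816 = 7543
Net migration: Group 1 − 110 → 1328; Group 4 + 375 → 7918
→ [1328, 319, 8927, 7918]
Total after period 2: 1328 + 319 + 8927 + 7918 = 18492

18492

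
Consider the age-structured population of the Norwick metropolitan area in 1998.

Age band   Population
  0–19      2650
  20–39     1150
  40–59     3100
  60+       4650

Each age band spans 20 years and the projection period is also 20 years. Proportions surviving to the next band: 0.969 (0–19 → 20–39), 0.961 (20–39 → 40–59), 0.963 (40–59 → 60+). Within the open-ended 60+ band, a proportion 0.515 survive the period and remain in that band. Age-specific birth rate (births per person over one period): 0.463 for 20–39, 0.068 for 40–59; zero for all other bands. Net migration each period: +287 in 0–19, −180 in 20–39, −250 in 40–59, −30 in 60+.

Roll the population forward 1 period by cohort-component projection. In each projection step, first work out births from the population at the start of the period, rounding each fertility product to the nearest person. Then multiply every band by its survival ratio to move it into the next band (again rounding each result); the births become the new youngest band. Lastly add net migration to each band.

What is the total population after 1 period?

— Period 1 —
Births: 1150 × 0.463 = 532  |  3100 × 0.068 = 211 → 743
20–39: 2650 × 0.969 = 2568
40–59: 1150 × 0.961 = 1105
60+: 3100 × 0.963 + 4650 × 0.515 = 2985 + 2395 = 5380
Net migration: 0–19 + 287 → 1030; 20–39 − 180 → 2388; 40–59 − 250 → 855; 60+ − 30 → 5350
→ [1030, 2388, 855, 5350]
Total after period 1: 1030 + 2388 + 855 + 5350 = 9623

9623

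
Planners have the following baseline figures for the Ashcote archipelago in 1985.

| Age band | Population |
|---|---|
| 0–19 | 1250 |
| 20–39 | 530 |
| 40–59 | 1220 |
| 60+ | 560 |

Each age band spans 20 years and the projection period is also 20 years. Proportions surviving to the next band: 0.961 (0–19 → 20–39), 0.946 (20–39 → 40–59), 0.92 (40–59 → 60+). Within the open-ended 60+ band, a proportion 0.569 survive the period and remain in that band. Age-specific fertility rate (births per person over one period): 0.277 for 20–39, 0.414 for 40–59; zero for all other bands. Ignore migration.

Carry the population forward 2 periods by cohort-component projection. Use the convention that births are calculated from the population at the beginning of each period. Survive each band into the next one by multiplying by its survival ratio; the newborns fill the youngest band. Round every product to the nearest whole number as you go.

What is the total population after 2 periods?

3584

Numbering the groups 1..4 from youngest to oldest:
— Period 1 —
Births: 530 * 0.277 = 147 ; 1220 * 0.414 = 505 — total 652
Group 2: 1250 * 0.961 = 1201
Group 3: 530 * 0.946 = 501
Group 4: 1220 * 0.92 + 560 * 0.569 = 1122 + 319 = 1441
→ [652, 1201, 501, 1441]
— Period 2 —
Births: 1201 * 0.277 = 333 ; 501 * 0.414 = 207 — total 540
Group 2: 652 * 0.961 = 627
Group 3: 1201 * 0.946 = 1136
Group 4: 501 * 0.92 + 1441 * 0.569 = 461 + 820 = 1281
→ [540, 627, 1136, 1281]
Total after period 2: 540 + 627 + 1136 + 1281 = 3584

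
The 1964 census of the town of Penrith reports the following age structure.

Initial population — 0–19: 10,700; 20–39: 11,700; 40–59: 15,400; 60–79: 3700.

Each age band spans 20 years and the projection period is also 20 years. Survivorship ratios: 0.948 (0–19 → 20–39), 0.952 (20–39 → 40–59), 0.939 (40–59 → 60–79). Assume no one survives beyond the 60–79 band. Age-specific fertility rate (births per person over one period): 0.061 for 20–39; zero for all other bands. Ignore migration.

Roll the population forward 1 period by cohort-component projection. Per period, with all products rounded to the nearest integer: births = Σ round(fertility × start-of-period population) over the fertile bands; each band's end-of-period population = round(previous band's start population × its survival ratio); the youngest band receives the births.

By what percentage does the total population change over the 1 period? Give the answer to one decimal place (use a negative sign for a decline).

Let group 1 be 0–19 through group 4 = 60–79.
[period 1]
Births: 11700 * 0.061 = 714
Group 2: 10700 * 0.948 = 10144
Group 3: 11700 * 0.952 = 11138
Group 4: 15400 * 0.939 = 14461
Giving 714 / 10144 / 11138 / 14461.
Total: 41500 → 36457; change = -5043; percentage change = -12.2%

-12.2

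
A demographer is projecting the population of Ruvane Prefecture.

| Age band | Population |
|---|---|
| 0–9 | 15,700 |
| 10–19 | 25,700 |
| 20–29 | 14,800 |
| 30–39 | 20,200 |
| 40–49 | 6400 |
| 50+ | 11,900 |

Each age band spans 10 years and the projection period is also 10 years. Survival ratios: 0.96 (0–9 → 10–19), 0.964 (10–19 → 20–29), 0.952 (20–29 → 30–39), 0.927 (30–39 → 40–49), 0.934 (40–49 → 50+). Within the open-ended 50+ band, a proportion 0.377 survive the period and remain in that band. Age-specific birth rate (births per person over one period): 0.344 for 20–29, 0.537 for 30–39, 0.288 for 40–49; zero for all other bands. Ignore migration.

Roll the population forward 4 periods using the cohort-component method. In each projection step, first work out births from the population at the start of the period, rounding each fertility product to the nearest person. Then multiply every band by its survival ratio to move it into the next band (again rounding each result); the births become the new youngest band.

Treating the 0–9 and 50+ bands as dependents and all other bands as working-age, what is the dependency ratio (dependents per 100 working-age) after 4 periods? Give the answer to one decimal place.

Period 1.
Births: 14800 × 0.344 = 5091 ; 20200 × 0.537 = 10847 ; 6400 × 0.288 = 1843 — total 17781
10–19: 15700 × 0.96 = 15072
20–29: 25700 × 0.964 = 24775
30–39: 14800 × 0.952 = 14090
40–49: 20200 × 0.927 = 18725
50+: 6400 × 0.934 + 11900 × 0.377 = 5978 + 4486 = 10464
Giving 17781 / 15072 / 24775 / 14090 / 18725 / 10464.
Period 2.
Births: 24775 × 0.344 = 8523 ; 14090 × 0.537 = 7566 ; 18725 × 0.288 = 5393 — total 21482
10–19: 17781 × 0.96 = 17070
20–29: 15072 × 0.964 = 14529
30–39: 24775 × 0.952 = 23586
40–49: 14090 × 0.927 = 13061
50+: 18725 × 0.934 + 10464 × 0.377 = 17489 + 3945 = 21434
Giving 21482 / 17070 / 14529 / 23586 / 13061 / 21434.
Period 3.
Births: 14529 × 0.344 = 4998 ; 23586 × 0.537 = 12666 ; 13061 × 0.288 = 3762 — total 21426
10–19: 21482 × 0.96 = 20623
20–29: 17070 × 0.964 = 16455
30–39: 14529 × 0.952 = 13832
40–49: 23586 × 0.927 = 21864
50+: 13061 × 0.934 + 21434 × 0.377 = 12199 + 8081 = 20280
Giving 21426 / 20623 / 16455 / 13832 / 21864 / 20280.
Period 4.
Births: 16455 × 0.344 = 5661 ; 13832 × 0.537 = 7428 ; 21864 × 0.288 = 6297 — total 19386
10–19: 21426 × 0.96 = 20569
20–29: 20623 × 0.964 = 19881
30–39: 16455 × 0.952 = 15665
40–49: 13832 × 0.927 = 12822
50+: 21864 × 0.934 + 20280 × 0.377 = 20421 + 7646 = 28067
Giving 19386 / 20569 / 19881 / 15665 / 12822 / 28067.
Dependents (band 0–9 + band 50+) = 19386 + 28067 = 47453; working-age = 68937; ratio = 47453/68937 × 100 = 68.8

68.8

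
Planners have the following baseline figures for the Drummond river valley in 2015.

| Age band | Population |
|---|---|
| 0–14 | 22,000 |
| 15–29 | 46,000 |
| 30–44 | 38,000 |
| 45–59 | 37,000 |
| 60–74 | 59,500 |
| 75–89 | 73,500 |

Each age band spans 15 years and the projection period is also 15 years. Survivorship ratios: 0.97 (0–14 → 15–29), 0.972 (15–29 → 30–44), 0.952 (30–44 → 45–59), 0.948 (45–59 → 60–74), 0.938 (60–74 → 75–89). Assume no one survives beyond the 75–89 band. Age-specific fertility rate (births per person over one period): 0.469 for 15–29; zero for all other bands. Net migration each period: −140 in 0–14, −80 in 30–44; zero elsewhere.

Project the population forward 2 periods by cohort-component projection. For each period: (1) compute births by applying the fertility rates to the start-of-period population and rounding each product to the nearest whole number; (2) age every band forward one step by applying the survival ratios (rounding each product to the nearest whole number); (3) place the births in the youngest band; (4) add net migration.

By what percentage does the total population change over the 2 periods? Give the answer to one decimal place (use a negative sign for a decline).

Period 1.
Births: 46000 × 0.469 = 21574
15–29: 22000 × 0.97 = 21340
30–44: 46000 × 0.972 = 44712
45–59: 38000 × 0.952 = 36176
60–74: 37000 × 0.948 = 35076
75–89: 59500 × 0.938 = 55811
Net migration: 0–14 − 140 → 21434; 30–44 − 80 → 44632
Population now: 0–14=21434, 15–29=21340, 30–44=44632, 45–59=36176, 60–74=35076, 75–89=55811
Period 2.
Births: 21340 × 0.469 = 10008
15–29: 21434 × 0.97 = 20791
30–44: 21340 × 0.972 = 20742
45–59: 44632 × 0.952 = 42490
60–74: 36176 × 0.948 = 34295
75–89: 35076 × 0.938 = 32901
Net migration: 0–14 − 140 → 9868; 30–44 − 80 → 20662
Population now: 0–14=9868, 15–29=20791, 30–44=20662, 45–59=42490, 60–74=34295, 75–89=32901
Total: 276000 → 161007; change = -114993; percentage change = -41.7%

-41.7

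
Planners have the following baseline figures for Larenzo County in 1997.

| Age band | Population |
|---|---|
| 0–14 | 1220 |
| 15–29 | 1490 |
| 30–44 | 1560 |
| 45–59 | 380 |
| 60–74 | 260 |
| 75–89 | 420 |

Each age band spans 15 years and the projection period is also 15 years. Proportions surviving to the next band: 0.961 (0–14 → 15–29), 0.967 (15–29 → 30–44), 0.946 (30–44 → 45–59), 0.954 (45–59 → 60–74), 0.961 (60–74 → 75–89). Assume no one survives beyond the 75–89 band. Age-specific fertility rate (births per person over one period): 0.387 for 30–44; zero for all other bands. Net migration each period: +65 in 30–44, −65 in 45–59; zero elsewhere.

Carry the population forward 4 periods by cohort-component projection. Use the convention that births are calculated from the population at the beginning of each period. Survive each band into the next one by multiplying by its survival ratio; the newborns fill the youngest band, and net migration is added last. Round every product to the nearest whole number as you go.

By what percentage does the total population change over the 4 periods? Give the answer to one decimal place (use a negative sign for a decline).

-23.3

(Groups numbered youngest = 1 to oldest = 6.)
Period 1:
Births: 1560 * 0.387 = 604
Group 2: 1220 * 0.961 = 1172
Group 3: 1490 * 0.967 = 1441
Group 4: 1560 * 0.946 = 1476
Group 5: 380 * 0.954 = 363
Group 6: 260 * 0.961 = 250
Net migration: Group 3 + 65 → 1506; Group 4 − 65 → 1411
Giving 604 / 1172 / 1506 / 1411 / 363 / 250.
Period 2:
Births: 1506 * 0.387 = 583
Group 2: 604 * 0.961 = 580
Group 3: 1172 * 0.967 = 1133
Group 4: 1506 * 0.946 = 1425
Group 5: 1411 * 0.954 = 1346
Group 6: 363 * 0.961 = 349
Net migration: Group 3 + 65 → 1198; Group 4 − 65 → 1360
Giving 583 / 580 / 1198 / 1360 / 1346 / 349.
Period 3:
Births: 1198 * 0.387 = 464
Group 2: 583 * 0.961 = 560
Group 3: 580 * 0.967 = 561
Group 4: 1198 * 0.946 = 1133
Group 5: 1360 * 0.954 = 1297
Group 6: 1346 * 0.961 = 1294
Net migration: Group 3 + 65 → 626; Group 4 − 65 → 1068
Giving 464 / 560 / 626 / 1068 / 1297 / 1294.
Period 4:
Births: 626 * 0.387 = 242
Group 2: 464 * 0.961 = 446
Group 3: 560 * 0.967 = 542
Group 4: 626 * 0.946 = 592
Group 5: 1068 * 0.954 = 1019
Group 6: 1297 * 0.961 = 1246
Net migration: Group 3 + 65 → 607; Group 4 − 65 → 527
Giving 242 / 446 / 607 / 527 / 1019 / 1246.
Total: 5330 → 4087; change = -1243; percentage change = -23.3%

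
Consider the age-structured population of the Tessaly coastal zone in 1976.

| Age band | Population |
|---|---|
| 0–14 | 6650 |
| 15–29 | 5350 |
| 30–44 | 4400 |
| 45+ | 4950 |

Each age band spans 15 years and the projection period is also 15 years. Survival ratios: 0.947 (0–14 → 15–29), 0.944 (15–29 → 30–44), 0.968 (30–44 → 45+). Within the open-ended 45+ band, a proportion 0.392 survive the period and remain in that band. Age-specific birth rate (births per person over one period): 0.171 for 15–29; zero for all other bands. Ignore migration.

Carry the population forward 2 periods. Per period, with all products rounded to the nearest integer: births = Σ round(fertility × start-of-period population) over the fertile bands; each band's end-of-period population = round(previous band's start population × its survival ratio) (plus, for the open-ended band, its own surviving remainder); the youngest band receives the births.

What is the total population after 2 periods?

15207

[period 1]
Births: 5350 × 0.171 = 915
15–29: 6650 × 0.947 = 6298
30–44: 5350 × 0.944 = 5050
45+: 4400 × 0.968 + 4950 × 0.392 = 4259 + 1940 = 6199
→ [915, 6298, 5050, 6199]
[period 2]
Births: 6298 × 0.171 = 1077
15–29: 915 × 0.947 = 867
30–44: 6298 × 0.944 = 5945
45+: 5050 × 0.968 + 6199 × 0.392 = 4888 + 2430 = 7318
→ [1077, 867, 5945, 7318]
Total after period 2: 1077 + 867 + 5945 + 7318 = 15207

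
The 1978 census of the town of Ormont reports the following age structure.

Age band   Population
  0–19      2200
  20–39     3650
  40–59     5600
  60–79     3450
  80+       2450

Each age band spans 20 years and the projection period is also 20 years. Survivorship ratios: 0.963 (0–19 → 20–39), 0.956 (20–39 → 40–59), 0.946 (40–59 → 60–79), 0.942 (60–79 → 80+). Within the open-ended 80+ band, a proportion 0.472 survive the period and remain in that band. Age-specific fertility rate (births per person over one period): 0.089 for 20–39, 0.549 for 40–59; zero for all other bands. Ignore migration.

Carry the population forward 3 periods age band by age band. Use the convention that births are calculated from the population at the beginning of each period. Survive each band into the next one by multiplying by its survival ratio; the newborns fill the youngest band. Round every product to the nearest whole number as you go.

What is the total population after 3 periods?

Let band 1 be 0–19 through band 5 = 80+.
Period 1:
Births: 3650 × 0.089 = 325 ; 5600 × 0.549 = 3074 ⇒ total 3399
Band 2: 2200 × 0.963 = 2119
Band 3: 3650 × 0.956 = 3489
Band 4: 5600 × 0.946 = 5298
Band 5: 3450 × 0.942 + 2450 × 0.472 = 3250 + 1156 = 4406
Giving 3399 / 2119 / 3489 / 5298 / 4406.
Period 2:
Births: 2119 × 0.089 = 189 ; 3489 × 0.549 = 1915 ⇒ total 2104
Band 2: 3399 × 0.963 = 3273
Band 3: 2119 × 0.956 = 2026
Band 4: 3489 × 0.946 = 3301
Band 5: 5298 × 0.942 + 4406 × 0.472 = 4991 + 2080 = 7071
Giving 2104 / 3273 / 2026 / 3301 / 7071.
Period 3:
Births: 3273 × 0.089 = 291 ; 2026 × 0.549 = 1112 ⇒ total 1403
Band 2: 2104 × 0.963 = 2026
Band 3: 3273 × 0.956 = 3129
Band 4: 2026 × 0.946 = 1917
Band 5: 3301 × 0.942 + 7071 × 0.472 = 3110 + 3338 = 6448
Giving 1403 / 2026 / 3129 / 1917 / 6448.
Total after period 3: 1403 + 2026 + 3129 + 1917 + 6448 = 14923

14923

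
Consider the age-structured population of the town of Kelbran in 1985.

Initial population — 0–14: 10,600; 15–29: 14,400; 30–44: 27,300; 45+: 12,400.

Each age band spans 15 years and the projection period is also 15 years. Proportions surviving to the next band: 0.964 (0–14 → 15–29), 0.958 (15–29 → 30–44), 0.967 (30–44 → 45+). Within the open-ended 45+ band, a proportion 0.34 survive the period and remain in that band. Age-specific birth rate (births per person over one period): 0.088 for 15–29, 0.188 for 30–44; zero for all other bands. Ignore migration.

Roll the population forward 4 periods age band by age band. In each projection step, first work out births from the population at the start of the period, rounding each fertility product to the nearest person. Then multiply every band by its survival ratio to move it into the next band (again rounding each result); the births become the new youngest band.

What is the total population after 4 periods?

Period 1.
Births: 14400 * 0.088 = 1267 ; 27300 * 0.188 = 5132 → total 6399
15–29: 10600 * 0.964 = 10218
30–44: 14400 * 0.958 = 13795
45+: 27300 * 0.967 + 12400 * 0.34 = 26399 + 4216 = 30615
→ [6399, 10218, 13795, 30615]
Period 2.
Births: 10218 * 0.088 = 899 ; 13795 * 0.188 = 2593 → total 3492
15–29: 6399 * 0.964 = 6169
30–44: 10218 * 0.958 = 9789
45+: 13795 * 0.967 + 30615 * 0.34 = 13340 + 10409 = 23749
→ [3492, 6169, 9789, 23749]
Period 3.
Births: 6169 * 0.088 = 543 ; 9789 * 0.188 = 1840 → total 2383
15–29: 3492 * 0.964 = 3366
30–44: 6169 * 0.958 = 5910
45+: 9789 * 0.967 + 23749 * 0.34 = 9466 + 8075 = 17541
→ [2383, 3366, 5910, 17541]
Period 4.
Births: 3366 * 0.088 = 296 ; 5910 * 0.188 = 1111 → total 1407
15–29: 2383 * 0.964 = 2297
30–44: 3366 * 0.958 = 3225
45+: 5910 * 0.967 + 17541 * 0.34 = 5715 + 5964 = 11679
→ [1407, 2297, 3225, 11679]
Total after period 4: 1407 + 2297 + 3225 + 11679 = 18608

18608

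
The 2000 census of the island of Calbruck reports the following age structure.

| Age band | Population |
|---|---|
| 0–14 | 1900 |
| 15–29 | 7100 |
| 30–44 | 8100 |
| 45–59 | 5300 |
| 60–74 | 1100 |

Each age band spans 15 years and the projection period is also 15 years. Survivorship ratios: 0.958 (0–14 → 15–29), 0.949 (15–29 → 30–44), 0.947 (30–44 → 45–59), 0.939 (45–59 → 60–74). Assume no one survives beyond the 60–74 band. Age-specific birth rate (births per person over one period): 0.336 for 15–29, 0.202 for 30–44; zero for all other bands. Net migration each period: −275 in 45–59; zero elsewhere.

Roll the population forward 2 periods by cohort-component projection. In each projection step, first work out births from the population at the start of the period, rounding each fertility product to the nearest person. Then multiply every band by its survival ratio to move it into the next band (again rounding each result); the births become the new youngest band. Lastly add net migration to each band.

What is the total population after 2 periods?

20604

[period 1]
Births: 7100 × 0.336 = 2386, 8100 × 0.202 = 1636 ⇒ total 4022
15–29: 1900 × 0.958 = 1820
30–44: 7100 × 0.949 = 6738
45–59: 8100 × 0.947 = 7671
60–74: 5300 × 0.939 = 4977
Net migration: 45–59 − 275 → 7396
End of period: [4022, 1820, 6738, 7396, 4977]
[period 2]
Births: 1820 × 0.336 = 612, 6738 × 0.202 = 1361 ⇒ total 1973
15–29: 4022 × 0.958 = 3853
30–44: 1820 × 0.949 = 1727
45–59: 6738 × 0.947 = 6381
60–74: 7396 × 0.939 = 6945
Net migration: 45–59 − 275 → 6106
End of period: [1973, 3853, 1727, 6106, 6945]
Total after period 2: 1973 + 3853 + 1727 + 6106 + 6945 = 20604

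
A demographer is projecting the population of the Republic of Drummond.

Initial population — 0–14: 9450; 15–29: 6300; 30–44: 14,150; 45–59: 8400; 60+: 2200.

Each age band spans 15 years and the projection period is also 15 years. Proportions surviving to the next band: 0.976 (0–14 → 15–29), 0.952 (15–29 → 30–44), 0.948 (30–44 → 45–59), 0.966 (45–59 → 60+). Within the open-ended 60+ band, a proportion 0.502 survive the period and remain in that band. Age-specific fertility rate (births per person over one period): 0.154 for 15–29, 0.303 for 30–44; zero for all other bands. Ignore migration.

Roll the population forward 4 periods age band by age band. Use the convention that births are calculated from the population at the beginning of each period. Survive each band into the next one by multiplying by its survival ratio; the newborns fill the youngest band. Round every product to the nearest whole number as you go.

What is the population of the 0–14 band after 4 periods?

1966

(Bands numbered youngest = 1 to oldest = 5.)
After projecting period 1:
Births: 6300 × 0.154 = 970, 14150 × 0.303 = 4287 ⇒ total 5257
Band 2: 9450 × 0.976 = 9223
Band 3: 6300 × 0.952 = 5998
Band 4: 14150 × 0.948 = 13414
Band 5: 8400 × 0.966 + 2200 × 0.502 = 8114 + 1104 = 9218
Population now: 0–14=5257, 15–29=9223, 30–44=5998, 45–59=13414, 60+=9218
After projecting period 2:
Births: 9223 × 0.154 = 1420, 5998 × 0.303 = 1817 ⇒ total 3237
Band 2: 5257 × 0.976 = 5131
Band 3: 9223 × 0.952 = 8780
Band 4: 5998 × 0.948 = 5686
Band 5: 13414 × 0.966 + 9218 × 0.502 = 12958 + 4627 = 17585
Population now: 0–14=3237, 15–29=5131, 30–44=8780, 45–59=5686, 60+=17585
After projecting period 3:
Births: 5131 × 0.154 = 790, 8780 × 0.303 = 2660 ⇒ total 3450
Band 2: 3237 × 0.976 = 3159
Band 3: 5131 × 0.952 = 4885
Band 4: 8780 × 0.948 = 8323
Band 5: 5686 × 0.966 + 17585 × 0.502 = 5493 + 8828 = 14321
Population now: 0–14=3450, 15–29=3159, 30–44=4885, 45–59=8323, 60+=14321
After projecting period 4:
Births: 3159 × 0.154 = 486, 4885 × 0.303 = 1480 ⇒ total 1966
Band 2: 3450 × 0.976 = 3367
Band 3: 3159 × 0.952 = 3007
Band 4: 4885 × 0.948 = 4631
Band 5: 8323 × 0.966 + 14321 × 0.502 = 8040 + 7189 = 15229
Population now: 0–14=1966, 15–29=3367, 30–44=3007, 45–59=4631, 60+=15229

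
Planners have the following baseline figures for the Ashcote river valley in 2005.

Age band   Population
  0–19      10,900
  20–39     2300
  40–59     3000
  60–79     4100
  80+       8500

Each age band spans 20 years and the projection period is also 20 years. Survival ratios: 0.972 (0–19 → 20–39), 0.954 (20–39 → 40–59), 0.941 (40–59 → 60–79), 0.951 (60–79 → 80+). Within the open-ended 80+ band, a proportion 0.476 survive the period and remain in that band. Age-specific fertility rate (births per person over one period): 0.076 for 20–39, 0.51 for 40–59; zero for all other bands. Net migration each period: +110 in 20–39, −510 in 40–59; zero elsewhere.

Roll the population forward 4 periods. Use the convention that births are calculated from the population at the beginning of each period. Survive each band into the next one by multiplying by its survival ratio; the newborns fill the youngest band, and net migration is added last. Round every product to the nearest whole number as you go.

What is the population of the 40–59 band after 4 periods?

— Period 1 —
Births: 2300 × 0.076 = 175  |  3000 × 0.51 = 1530 → total 1705
20–39: 10900 × 0.972 = 10595
40–59: 2300 × 0.954 = 2194
60–79: 3000 × 0.941 = 2823
80+: 4100 × 0.951 + 8500 × 0.476 = 3899 + 4046 = 7945
Net migration: 20–39 + 110 → 10705; 40–59 − 510 → 1684
Giving 1705 / 10705 / 1684 / 2823 / 7945.
— Period 2 —
Births: 10705 × 0.076 = 814  |  1684 × 0.51 = 859 → total 1673
20–39: 1705 × 0.972 = 1657
40–59: 10705 × 0.954 = 10213
60–79: 1684 × 0.941 = 1585
80+: 2823 × 0.951 + 7945 × 0.476 = 2685 + 3782 = 6467
Net migration: 20–39 + 110 → 1767; 40–59 − 510 → 9703
Giving 1673 / 1767 / 9703 / 1585 / 6467.
— Period 3 —
Births: 1767 × 0.076 = 134  |  9703 × 0.51 = 4949 → total 5083
20–39: 1673 × 0.972 = 1626
40–59: 1767 × 0.954 = 1686
60–79: 9703 × 0.941 = 9131
80+: 1585 × 0.951 + 6467 × 0.476 = 1507 + 3078 = 4585
Net migration: 20–39 + 110 → 1736; 40–59 − 510 → 1176
Giving 5083 / 1736 / 1176 / 9131 / 4585.
— Period 4 —
Births: 1736 × 0.076 = 132  |  1176 × 0.51 = 600 → total 732
20–39: 5083 × 0.972 = 4941
40–59: 1736 × 0.954 = 1656
60–79: 1176 × 0.941 = 1107
80+: 9131 × 0.951 + 4585 × 0.476 = 8684 + 2182 = 10866
Net migration: 20–39 + 110 → 5051; 40–59 − 510 → 1146
Giving 732 / 5051 / 1146 / 1107 / 10866.

1146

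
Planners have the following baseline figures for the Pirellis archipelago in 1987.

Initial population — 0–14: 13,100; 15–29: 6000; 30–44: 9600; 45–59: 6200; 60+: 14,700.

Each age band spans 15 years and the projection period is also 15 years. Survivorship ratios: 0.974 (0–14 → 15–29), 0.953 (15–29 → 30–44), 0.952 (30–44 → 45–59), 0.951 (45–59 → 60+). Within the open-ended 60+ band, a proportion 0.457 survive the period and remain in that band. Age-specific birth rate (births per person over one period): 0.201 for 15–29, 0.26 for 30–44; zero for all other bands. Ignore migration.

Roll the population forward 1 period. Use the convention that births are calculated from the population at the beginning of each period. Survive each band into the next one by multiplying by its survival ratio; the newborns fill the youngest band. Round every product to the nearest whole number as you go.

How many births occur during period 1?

Call the groups 1 to 5, youngest first.
Period 1:
Births: 6000 × 0.201 = 1206  |  9600 × 0.26 = 2496 → 3702
Group 2: 13100 × 0.974 = 12759
Group 3: 6000 × 0.953 = 5718
Group 4: 9600 × 0.952 = 9139
Group 5: 6200 × 0.951 + 14700 × 0.457 = 5896 + 6718 = 12614
Population now: 0–14=3702, 15–29=12759, 30–44=5718, 45–59=9139, 60+=12614

3702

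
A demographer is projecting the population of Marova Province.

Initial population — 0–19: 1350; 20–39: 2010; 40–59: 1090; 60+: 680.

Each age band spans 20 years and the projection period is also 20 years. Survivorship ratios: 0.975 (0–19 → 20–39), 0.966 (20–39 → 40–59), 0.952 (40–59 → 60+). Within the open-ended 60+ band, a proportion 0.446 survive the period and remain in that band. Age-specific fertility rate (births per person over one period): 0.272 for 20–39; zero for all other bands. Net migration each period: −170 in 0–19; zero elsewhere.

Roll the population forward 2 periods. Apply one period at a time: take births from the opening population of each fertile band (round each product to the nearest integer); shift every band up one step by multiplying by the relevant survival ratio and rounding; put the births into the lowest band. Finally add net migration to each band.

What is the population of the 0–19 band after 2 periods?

188

(Groups numbered youngest = 1 to oldest = 4.)
[period 1]
Births: 2010 × 0.272 = 547
Group 2: 1350 × 0.975 = 1316
Group 3: 2010 × 0.966 = 1942
Group 4: 1090 × 0.952 + 680 × 0.446 = 1038 + 303 = 1341
Net migration: Group 1 − 170 → 377
End of period: [377, 1316, 1942, 1341]
[period 2]
Births: 1316 × 0.272 = 358
Group 2: 377 × 0.975 = 368
Group 3: 1316 × 0.966 = 1271
Group 4: 1942 × 0.952 + 1341 × 0.446 = 1849 + 598 = 2447
Net migration: Group 1 − 170 → 188
End of period: [188, 368, 1271, 2447]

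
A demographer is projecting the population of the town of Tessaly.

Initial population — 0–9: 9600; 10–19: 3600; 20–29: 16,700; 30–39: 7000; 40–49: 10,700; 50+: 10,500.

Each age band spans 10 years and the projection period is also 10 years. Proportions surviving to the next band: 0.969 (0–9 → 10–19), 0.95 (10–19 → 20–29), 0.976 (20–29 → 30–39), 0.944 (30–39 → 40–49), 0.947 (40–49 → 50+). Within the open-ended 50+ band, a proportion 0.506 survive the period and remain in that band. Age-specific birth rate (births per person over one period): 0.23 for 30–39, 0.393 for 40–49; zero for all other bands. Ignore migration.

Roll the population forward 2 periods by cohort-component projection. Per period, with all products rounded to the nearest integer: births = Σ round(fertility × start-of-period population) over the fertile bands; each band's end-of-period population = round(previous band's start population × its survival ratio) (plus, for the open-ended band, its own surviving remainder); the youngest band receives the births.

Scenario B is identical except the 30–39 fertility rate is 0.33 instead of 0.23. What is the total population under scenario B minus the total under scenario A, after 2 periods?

2308

(Bands numbered youngest = 1 to oldest = 6.)
After projecting period 1:
Births: 7000 * 0.23 = 1610, 10700 * 0.393 = 4205 → total 5815
Band 2: 9600 * 0.969 = 9302
Band 3: 3600 * 0.95 = 3420
Band 4: 16700 * 0.976 = 16299
Band 5: 7000 * 0.944 = 6608
Band 6: 10700 * 0.947 + 10500 * 0.506 = 10133 + 5313 = 15446
Giving 5815 / 9302 / 3420 / 16299 / 6608 / 15446.
After projecting period 2:
Births: 16299 * 0.23 = 3749, 6608 * 0.393 = 2597 → total 6346
Band 2: 5815 * 0.969 = 5635
Band 3: 9302 * 0.95 = 8837
Band 4: 3420 * 0.976 = 3338
Band 5: 16299 * 0.944 = 15386
Band 6: 6608 * 0.947 + 15446 * 0.506 = 6258 + 7816 = 14074
Giving 6346 / 5635 / 8837 / 3338 / 15386 / 14074.
Scenario A total after 2 periods: 53616
Scenario B projection —
After projecting period 1:
Births: 7000 * 0.33 = 2310, 10700 * 0.393 = 4205 → total 6515
Band 2: 9600 * 0.969 = 9302
Band 3: 3600 * 0.95 = 3420
Band 4: 16700 * 0.976 = 16299
Band 5: 7000 * 0.944 = 6608
Band 6: 10700 * 0.947 + 10500 * 0.506 = 10133 + 5313 = 15446
Giving 6515 / 9302 / 3420 / 16299 / 6608 / 15446.
After projecting period 2:
Births: 16299 * 0.33 = 5379, 6608 * 0.393 = 2597 → total 7976
Band 2: 6515 * 0.969 = 6313
Band 3: 9302 * 0.95 = 8837
Band 4: 3420 * 0.976 = 3338
Band 5: 16299 * 0.944 = 15386
Band 6: 6608 * 0.947 + 15446 * 0.506 = 6258 + 7816 = 14074
Giving 7976 / 6313 / 8837 / 3338 / 15386 / 14074.
Scenario B total after 2 periods: 55924
Difference B − A = 55924 − 53616 = 2308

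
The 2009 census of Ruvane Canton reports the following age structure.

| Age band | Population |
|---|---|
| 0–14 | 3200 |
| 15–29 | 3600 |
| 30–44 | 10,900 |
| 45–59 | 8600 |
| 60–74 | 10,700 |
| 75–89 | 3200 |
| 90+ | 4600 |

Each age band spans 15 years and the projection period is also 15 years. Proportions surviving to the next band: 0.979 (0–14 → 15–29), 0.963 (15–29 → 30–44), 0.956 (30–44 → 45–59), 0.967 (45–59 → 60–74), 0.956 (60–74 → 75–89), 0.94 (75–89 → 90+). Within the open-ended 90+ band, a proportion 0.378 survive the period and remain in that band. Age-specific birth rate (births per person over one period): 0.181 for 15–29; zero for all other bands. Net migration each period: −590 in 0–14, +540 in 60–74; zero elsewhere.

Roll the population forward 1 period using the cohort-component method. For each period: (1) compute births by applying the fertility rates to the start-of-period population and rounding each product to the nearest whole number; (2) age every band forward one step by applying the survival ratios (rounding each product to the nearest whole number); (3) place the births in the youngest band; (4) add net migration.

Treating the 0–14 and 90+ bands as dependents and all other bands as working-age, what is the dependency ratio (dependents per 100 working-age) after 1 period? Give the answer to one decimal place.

Call the groups 1 to 7, youngest first.
Period 1:
Births: 3600 × 0.181 = 652
Group 2: 3200 × 0.979 = 3133
Group 3: 3600 × 0.963 = 3467
Group 4: 10900 × 0.956 = 10420
Group 5: 8600 × 0.967 = 8316
Group 6: 10700 × 0.956 = 10229
Group 7: 3200 × 0.94 + 4600 × 0.378 = 3008 + 1739 = 4747
Net migration: Group 1 − 590 → 62; Group 5 + 540 → 8856
→ [62, 3133, 3467, 10420, 8856, 10229, 4747]
Dependents (band 0–14 + band 90+) = 62 + 4747 = 4809; working-age = 36105; ratio = 4809/36105 × 100 = 13.3

13.3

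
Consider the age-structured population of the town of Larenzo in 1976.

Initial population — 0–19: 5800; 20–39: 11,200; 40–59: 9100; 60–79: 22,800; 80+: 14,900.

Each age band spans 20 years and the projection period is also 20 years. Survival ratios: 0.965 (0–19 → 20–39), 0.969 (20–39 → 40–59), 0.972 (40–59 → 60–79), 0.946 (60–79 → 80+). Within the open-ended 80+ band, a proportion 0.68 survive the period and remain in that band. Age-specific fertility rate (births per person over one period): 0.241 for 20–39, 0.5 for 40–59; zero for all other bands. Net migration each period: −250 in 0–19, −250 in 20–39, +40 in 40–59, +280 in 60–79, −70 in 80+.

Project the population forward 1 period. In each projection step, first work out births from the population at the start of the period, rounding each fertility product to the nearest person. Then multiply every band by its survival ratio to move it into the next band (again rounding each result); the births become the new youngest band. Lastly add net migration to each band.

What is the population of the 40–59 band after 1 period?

Numbering the bands 1..5 from youngest to oldest:
— Period 1 —
Births: 11200 × 0.241 = 2699 ; 9100 × 0.5 = 4550 → 7249
Band 2: 5800 × 0.965 = 5597
Band 3: 11200 × 0.969 = 10853
Band 4: 9100 × 0.972 = 8845
Band 5: 22800 × 0.946 + 14900 × 0.68 = 21569 + 10132 = 31701
Net migration: Band 1 − 250 → 6999; Band 2 − 250 → 5347; Band 3 + 40 → 10893; Band 4 + 280 → 9125; Band 5 − 70 → 31631
Population now: 0–19=6999, 20–39=5347, 40–59=10893, 60–79=9125, 80+=31631

10893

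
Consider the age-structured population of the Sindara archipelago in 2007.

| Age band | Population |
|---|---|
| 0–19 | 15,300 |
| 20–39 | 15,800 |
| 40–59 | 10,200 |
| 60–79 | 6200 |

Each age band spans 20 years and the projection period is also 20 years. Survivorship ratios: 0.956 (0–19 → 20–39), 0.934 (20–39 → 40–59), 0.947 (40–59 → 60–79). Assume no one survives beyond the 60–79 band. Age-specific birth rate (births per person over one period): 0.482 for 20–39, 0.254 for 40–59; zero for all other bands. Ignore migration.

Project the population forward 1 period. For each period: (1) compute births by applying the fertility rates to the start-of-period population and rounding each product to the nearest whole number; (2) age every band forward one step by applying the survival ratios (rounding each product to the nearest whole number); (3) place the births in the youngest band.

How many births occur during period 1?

(Bands numbered youngest = 1 to oldest = 4.)
After projecting period 1:
Births: 15800 * 0.482 = 7616  |  10200 * 0.254 = 2591 ⇒ total 10207
Band 2: 15300 * 0.956 = 14627
Band 3: 15800 * 0.934 = 14757
Band 4: 10200 * 0.947 = 9659
Giving 10207 / 14627 / 14757 / 9659.

10207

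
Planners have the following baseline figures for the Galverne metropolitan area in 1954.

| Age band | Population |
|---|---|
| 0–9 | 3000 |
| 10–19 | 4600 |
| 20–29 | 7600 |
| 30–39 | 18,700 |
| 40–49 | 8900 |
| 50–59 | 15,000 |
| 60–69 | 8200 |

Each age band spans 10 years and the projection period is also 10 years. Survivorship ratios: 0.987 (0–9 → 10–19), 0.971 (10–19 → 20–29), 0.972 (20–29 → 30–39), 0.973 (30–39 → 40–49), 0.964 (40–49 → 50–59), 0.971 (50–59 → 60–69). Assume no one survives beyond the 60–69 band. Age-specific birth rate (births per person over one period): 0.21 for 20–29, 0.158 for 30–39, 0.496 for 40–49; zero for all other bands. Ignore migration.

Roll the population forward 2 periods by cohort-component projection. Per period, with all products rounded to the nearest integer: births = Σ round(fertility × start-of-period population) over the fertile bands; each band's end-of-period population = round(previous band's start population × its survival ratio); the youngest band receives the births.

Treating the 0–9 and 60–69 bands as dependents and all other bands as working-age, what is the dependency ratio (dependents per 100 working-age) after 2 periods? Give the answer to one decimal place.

(Groups numbered youngest = 1 to oldest = 7.)
Period 1.
Births: 7600 * 0.21 = 1596 ; 18700 * 0.158 = 2955 ; 8900 * 0.496 = 4414 ⇒ total 8965
Group 2: 3000 * 0.987 = 2961
Group 3: 4600 * 0.971 = 4467
Group 4: 7600 * 0.972 = 7387
Group 5: 18700 * 0.973 = 18195
Group 6: 8900 * 0.964 = 8580
Group 7: 15000 * 0.971 = 14565
→ [8965, 2961, 4467, 7387, 18195, 8580, 14565]
Period 2.
Births: 4467 * 0.21 = 938 ; 7387 * 0.158 = 1167 ; 18195 * 0.496 = 9025 ⇒ total 11130
Group 2: 8965 * 0.987 = 8848
Group 3: 2961 * 0.971 = 2875
Group 4: 4467 * 0.972 = 4342
Group 5: 7387 * 0.973 = 7188
Group 6: 18195 * 0.964 = 17540
Group 7: 8580 * 0.971 = 8331
→ [11130, 8848, 2875, 4342, 7188, 17540, 8331]
Dependents (band 0–9 + band 60–69) = 11130 + 8331 = 19461; working-age = 40793; ratio = 19461/40793 × 100 = 47.7

47.7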